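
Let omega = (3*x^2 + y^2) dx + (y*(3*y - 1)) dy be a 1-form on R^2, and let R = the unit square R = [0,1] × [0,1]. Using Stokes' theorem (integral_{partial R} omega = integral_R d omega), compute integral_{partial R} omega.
integral_(partial R) omega = -1

Stokes: integral_partial_R omega = integral_R d omega with d omega = (∂Q/∂x - ∂P/∂y) dx ∧ dy.
  ∂Q/∂x = 0
  ∂P/∂y = 2*y
  integrand = ∂Q/∂x - ∂P/∂y = -2*y.
Integrating over R: integral_0^1 integral_0^1 (-2*y) dx dy = -1.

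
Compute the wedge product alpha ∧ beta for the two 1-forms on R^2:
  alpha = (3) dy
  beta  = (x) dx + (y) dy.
alpha ∧ beta = (-3*x) dx ∧ dy

Distribute the wedge, using dx_i ∧ dx_j = -dx_j ∧ dx_i and dx_i ∧ dx_i = 0. For each pair (i, j) with i < j, the coefficient of dx_i ∧ dx_j in alpha ∧ beta is (alpha_i * beta_j - alpha_j * beta_i). Collecting: alpha ∧ beta = (-3*x) dx ∧ dy.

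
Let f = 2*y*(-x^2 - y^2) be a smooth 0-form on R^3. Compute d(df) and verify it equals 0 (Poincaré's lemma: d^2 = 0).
d(df) = 0

Step 1: df = sum_i (∂f/∂x_i) dx_i = (-4*x*y) dx + (-2*x^2 - 6*y^2) dy + (0) dz.
Step 2: Apply d again. Using the 1-form formula, the coefficient of dx ∧ dy in d(df) is ∂^2 f/∂x ∂y - ∂^2 f/∂y ∂x = (-4*x) - (-4*x) = 0 (equality of mixed partials for smooth f).
Similarly for dx ∧ dz and dy ∧ dz — all coefficients vanish. So d(df) = 0.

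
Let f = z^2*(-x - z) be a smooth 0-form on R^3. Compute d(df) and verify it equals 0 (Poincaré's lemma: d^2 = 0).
d(df) = 0

Step 1: df = sum_i (∂f/∂x_i) dx_i = (-z^2) dx + (0) dy + (z*(-2*x - 3*z)) dz.
Step 2: Apply d again. Using the 1-form formula, the coefficient of dx ∧ dy in d(df) is ∂^2 f/∂x ∂y - ∂^2 f/∂y ∂x = (0) - (0) = 0 (equality of mixed partials for smooth f).
Similarly for dx ∧ dz and dy ∧ dz — all coefficients vanish. So d(df) = 0.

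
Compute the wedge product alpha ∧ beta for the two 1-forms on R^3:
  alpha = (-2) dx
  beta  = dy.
alpha ∧ beta = (-2) dx ∧ dy

Distribute the wedge, using dx_i ∧ dx_j = -dx_j ∧ dx_i and dx_i ∧ dx_i = 0. For each pair (i, j) with i < j, the coefficient of dx_i ∧ dx_j in alpha ∧ beta is (alpha_i * beta_j - alpha_j * beta_i). Collecting: alpha ∧ beta = (-2) dx ∧ dy.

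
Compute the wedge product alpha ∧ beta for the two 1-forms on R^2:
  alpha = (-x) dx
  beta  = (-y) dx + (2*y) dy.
alpha ∧ beta = (-2*x*y) dx ∧ dy

Distribute the wedge, using dx_i ∧ dx_j = -dx_j ∧ dx_i and dx_i ∧ dx_i = 0. For each pair (i, j) with i < j, the coefficient of dx_i ∧ dx_j in alpha ∧ beta is (alpha_i * beta_j - alpha_j * beta_i). Collecting: alpha ∧ beta = (-2*x*y) dx ∧ dy.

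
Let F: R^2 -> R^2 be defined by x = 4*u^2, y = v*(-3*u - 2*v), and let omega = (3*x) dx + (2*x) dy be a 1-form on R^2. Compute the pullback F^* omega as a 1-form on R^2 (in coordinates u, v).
F^* omega = (24*u^2*(4*u - v)) du + (u^2*(-24*u - 32*v)) dv

Using F^*(f dg) = (f ∘ F) d(g ∘ F), substitute each coordinate x_i by F_i(u, v) in f_i, and replace dx_i by d F_i = (∂F_i/∂u) du + (∂F_i/∂v) dv.
  For the x component: f_1(F) = 12*u^2; d F_1 = (8*u) du + (0) dv
  For the y component: f_2(F) = 8*u^2; d F_2 = (-3*v) du + (-3*u - 4*v) dv
Combining and collecting du, dv coefficients:
  coeff of du: 24*u^2*(4*u - v)
  coeff of dv: u^2*(-24*u - 32*v)
F^* omega = (24*u^2*(4*u - v)) du + (u^2*(-24*u - 32*v)) dv.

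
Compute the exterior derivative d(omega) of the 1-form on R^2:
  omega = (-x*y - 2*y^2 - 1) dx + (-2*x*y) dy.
d(omega) = (x + 2*y) dx ∧ dy

For a 1-form omega = sum_i f_i dx_i, the exterior derivative is
  d(omega) = sum_{i < j} (∂f_j/∂x_i - ∂f_i/∂x_j) dx_i ∧ dx_j.
  coefficient of dx ∧ dy: ∂f_2/∂x - ∂f_1/∂y = ∂(-2*x*y)/∂x - ∂(-x*y - 2*y^2 - 1)/∂y = x + 2*y
Assembling: d(omega) = (x + 2*y) dx ∧ dy.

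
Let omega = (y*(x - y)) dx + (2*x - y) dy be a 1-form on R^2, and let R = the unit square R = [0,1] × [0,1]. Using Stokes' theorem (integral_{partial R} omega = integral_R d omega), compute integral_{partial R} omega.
integral_(partial R) omega = 5/2

Stokes: integral_partial_R omega = integral_R d omega with d omega = (∂Q/∂x - ∂P/∂y) dx ∧ dy.
  ∂Q/∂x = 2
  ∂P/∂y = x - 2*y
  integrand = ∂Q/∂x - ∂P/∂y = -x + 2*y + 2.
Integrating over R: integral_0^1 integral_0^1 (-x + 2*y + 2) dx dy = 5/2.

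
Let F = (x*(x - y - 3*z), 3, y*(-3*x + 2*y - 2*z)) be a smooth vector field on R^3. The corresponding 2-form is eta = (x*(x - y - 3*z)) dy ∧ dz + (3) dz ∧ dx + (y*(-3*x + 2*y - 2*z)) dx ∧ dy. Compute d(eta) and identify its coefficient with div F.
d(eta) = (2*x - 3*y - 3*z) dx ∧ dy ∧ dz; div F = 2*x - 3*y - 3*z

For a 2-form in R^3 of the form above, applying d gives a 3-form with coefficient ∂P/∂x + ∂Q/∂y + ∂R/∂z:
  ∂P/∂x = 2*x - y - 3*z
  ∂Q/∂y = 0
  ∂R/∂z = -2*y
Sum = 2*x - 3*y - 3*z, which is exactly div F.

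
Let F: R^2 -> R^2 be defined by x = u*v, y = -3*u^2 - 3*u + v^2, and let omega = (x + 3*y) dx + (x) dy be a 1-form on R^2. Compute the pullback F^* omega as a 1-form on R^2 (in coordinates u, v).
F^* omega = (v*(-15*u^2 + u*v - 12*u + 3*v^2)) du + (u*(-9*u^2 + u*v - 9*u + 5*v^2)) dv

Using F^*(f dg) = (f ∘ F) d(g ∘ F), substitute each coordinate x_i by F_i(u, v) in f_i, and replace dx_i by d F_i = (∂F_i/∂u) du + (∂F_i/∂v) dv.
  For the x component: f_1(F) = -9*u^2 + u*v - 9*u + 3*v^2; d F_1 = (v) du + (u) dv
  For the y component: f_2(F) = u*v; d F_2 = (-6*u - 3) du + (2*v) dv
Combining and collecting du, dv coefficients:
  coeff of du: v*(-15*u^2 + u*v - 12*u + 3*v^2)
  coeff of dv: u*(-9*u^2 + u*v - 9*u + 5*v^2)
F^* omega = (v*(-15*u^2 + u*v - 12*u + 3*v^2)) du + (u*(-9*u^2 + u*v - 9*u + 5*v^2)) dv.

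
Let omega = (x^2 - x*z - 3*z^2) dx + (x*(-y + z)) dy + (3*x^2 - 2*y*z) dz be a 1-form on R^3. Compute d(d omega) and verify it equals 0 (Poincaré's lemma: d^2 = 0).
d(d omega) = 0

Step 1: d omega = sum_{i<j} (∂f_j/∂x_i - ∂f_i/∂x_j) dx_i ∧ dx_j:
  coeff of dx ∧ dy: -y + z
  coeff of dx ∧ dz: 7*x + 6*z
  coeff of dy ∧ dz: -x - 2*z
Step 2: Apply d again to each 2-form coefficient. The only possible 3-form in R^3 is dx ∧ dy ∧ dz, with coefficient
  ∂(coeff of dy∧dz)/∂x - ∂(coeff of dx∧dz)/∂y + ∂(coeff of dx∧dy)/∂z
  = ∂/∂x (-x - 2*z) - ∂/∂y (7*x + 6*z) + ∂/∂z (-y + z).
Each of these terms simplifies to sums of mixed partials that cancel in pairs. The result is 0 (by equality of mixed partials for smooth functions — Schwarz / Clairaut).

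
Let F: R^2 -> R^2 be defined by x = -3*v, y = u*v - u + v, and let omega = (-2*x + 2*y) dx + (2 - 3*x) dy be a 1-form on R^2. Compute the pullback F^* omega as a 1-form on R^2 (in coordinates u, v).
F^* omega = (9*v^2 - 7*v - 2) du + (3*u*v + 8*u - 15*v + 2) dv

Using F^*(f dg) = (f ∘ F) d(g ∘ F), substitute each coordinate x_i by F_i(u, v) in f_i, and replace dx_i by d F_i = (∂F_i/∂u) du + (∂F_i/∂v) dv.
  For the x component: f_1(F) = 2*u*v - 2*u + 8*v; d F_1 = (0) du + (-3) dv
  For the y component: f_2(F) = 9*v + 2; d F_2 = (v - 1) du + (u + 1) dv
Combining and collecting du, dv coefficients:
  coeff of du: 9*v^2 - 7*v - 2
  coeff of dv: 3*u*v + 8*u - 15*v + 2
F^* omega = (9*v^2 - 7*v - 2) du + (3*u*v + 8*u - 15*v + 2) dv.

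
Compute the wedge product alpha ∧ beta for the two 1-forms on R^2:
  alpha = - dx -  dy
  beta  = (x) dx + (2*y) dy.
alpha ∧ beta = (x - 2*y) dx ∧ dy

Distribute the wedge, using dx_i ∧ dx_j = -dx_j ∧ dx_i and dx_i ∧ dx_i = 0. For each pair (i, j) with i < j, the coefficient of dx_i ∧ dx_j in alpha ∧ beta is (alpha_i * beta_j - alpha_j * beta_i). Collecting: alpha ∧ beta = (x - 2*y) dx ∧ dy.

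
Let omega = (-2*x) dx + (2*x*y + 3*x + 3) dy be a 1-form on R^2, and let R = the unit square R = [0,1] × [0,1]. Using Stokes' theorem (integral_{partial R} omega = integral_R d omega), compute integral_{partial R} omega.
integral_(partial R) omega = 4

Stokes: integral_partial_R omega = integral_R d omega with d omega = (∂Q/∂x - ∂P/∂y) dx ∧ dy.
  ∂Q/∂x = 2*y + 3
  ∂P/∂y = 0
  integrand = ∂Q/∂x - ∂P/∂y = 2*y + 3.
Integrating over R: integral_0^1 integral_0^1 (2*y + 3) dx dy = 4.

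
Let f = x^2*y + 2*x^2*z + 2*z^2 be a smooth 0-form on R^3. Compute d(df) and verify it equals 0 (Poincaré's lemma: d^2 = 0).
d(df) = 0

Step 1: df = sum_i (∂f/∂x_i) dx_i = (2*x*(y + 2*z)) dx + (x^2) dy + (2*x^2 + 4*z) dz.
Step 2: Apply d again. Using the 1-form formula, the coefficient of dx ∧ dy in d(df) is ∂^2 f/∂x ∂y - ∂^2 f/∂y ∂x = (2*x) - (2*x) = 0 (equality of mixed partials for smooth f).
Similarly for dx ∧ dz and dy ∧ dz — all coefficients vanish. So d(df) = 0.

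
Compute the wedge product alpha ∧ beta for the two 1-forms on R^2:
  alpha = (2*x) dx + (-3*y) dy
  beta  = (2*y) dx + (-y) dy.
alpha ∧ beta = (2*y*(-x + 3*y)) dx ∧ dy

Distribute the wedge, using dx_i ∧ dx_j = -dx_j ∧ dx_i and dx_i ∧ dx_i = 0. For each pair (i, j) with i < j, the coefficient of dx_i ∧ dx_j in alpha ∧ beta is (alpha_i * beta_j - alpha_j * beta_i). Collecting: alpha ∧ beta = (2*y*(-x + 3*y)) dx ∧ dy.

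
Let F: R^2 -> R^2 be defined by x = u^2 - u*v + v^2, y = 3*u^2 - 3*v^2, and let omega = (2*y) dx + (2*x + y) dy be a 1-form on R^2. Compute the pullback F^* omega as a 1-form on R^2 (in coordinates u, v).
F^* omega = (42*u^3 - 18*u^2*v - 18*u*v^2 + 6*v^3) du + (-6*u^3 - 18*u^2*v + 18*u*v^2 - 6*v^3) dv

Using F^*(f dg) = (f ∘ F) d(g ∘ F), substitute each coordinate x_i by F_i(u, v) in f_i, and replace dx_i by d F_i = (∂F_i/∂u) du + (∂F_i/∂v) dv.
  For the x component: f_1(F) = 6*u^2 - 6*v^2; d F_1 = (2*u - v) du + (-u + 2*v) dv
  For the y component: f_2(F) = 5*u^2 - 2*u*v - v^2; d F_2 = (6*u) du + (-6*v) dv
Combining and collecting du, dv coefficients:
  coeff of du: 42*u^3 - 18*u^2*v - 18*u*v^2 + 6*v^3
  coeff of dv: -6*u^3 - 18*u^2*v + 18*u*v^2 - 6*v^3
F^* omega = (42*u^3 - 18*u^2*v - 18*u*v^2 + 6*v^3) du + (-6*u^3 - 18*u^2*v + 18*u*v^2 - 6*v^3) dv.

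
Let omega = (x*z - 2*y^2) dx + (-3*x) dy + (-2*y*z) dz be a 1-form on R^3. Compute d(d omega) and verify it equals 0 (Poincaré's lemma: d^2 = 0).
d(d omega) = 0

Step 1: d omega = sum_{i<j} (∂f_j/∂x_i - ∂f_i/∂x_j) dx_i ∧ dx_j:
  coeff of dx ∧ dy: 4*y - 3
  coeff of dx ∧ dz: -x
  coeff of dy ∧ dz: -2*z
Step 2: Apply d again to each 2-form coefficient. The only possible 3-form in R^3 is dx ∧ dy ∧ dz, with coefficient
  ∂(coeff of dy∧dz)/∂x - ∂(coeff of dx∧dz)/∂y + ∂(coeff of dx∧dy)/∂z
  = ∂/∂x (-2*z) - ∂/∂y (-x) + ∂/∂z (4*y - 3).
Each of these terms simplifies to sums of mixed partials that cancel in pairs. The result is 0 (by equality of mixed partials for smooth functions — Schwarz / Clairaut).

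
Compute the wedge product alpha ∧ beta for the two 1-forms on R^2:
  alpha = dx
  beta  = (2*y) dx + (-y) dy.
alpha ∧ beta = (-y) dx ∧ dy

Distribute the wedge, using dx_i ∧ dx_j = -dx_j ∧ dx_i and dx_i ∧ dx_i = 0. For each pair (i, j) with i < j, the coefficient of dx_i ∧ dx_j in alpha ∧ beta is (alpha_i * beta_j - alpha_j * beta_i). Collecting: alpha ∧ beta = (-y) dx ∧ dy.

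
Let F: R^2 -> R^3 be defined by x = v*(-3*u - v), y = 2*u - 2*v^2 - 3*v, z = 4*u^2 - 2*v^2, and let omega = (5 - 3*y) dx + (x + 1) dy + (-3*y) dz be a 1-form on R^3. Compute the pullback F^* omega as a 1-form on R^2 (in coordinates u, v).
F^* omega = (-48*u^2 + 48*u*v^2 + 84*u*v - 18*v^3 - 29*v^2 - 15*v + 2) du + (18*u^2 - 6*u*v^2 + 18*u*v - 15*u - 32*v^3 - 51*v^2 - 14*v - 3) dv

Using F^*(f dg) = (f ∘ F) d(g ∘ F), substitute each coordinate x_i by F_i(u, v) in f_i, and replace dx_i by d F_i = (∂F_i/∂u) du + (∂F_i/∂v) dv.
  For the x component: f_1(F) = -6*u + 6*v^2 + 9*v + 5; d F_1 = (-3*v) du + (-3*u - 2*v) dv
  For the y component: f_2(F) = -3*u*v - v^2 + 1; d F_2 = (2) du + (-4*v - 3) dv
  For the z component: f_3(F) = -6*u + 6*v^2 + 9*v; d F_3 = (8*u) du + (-4*v) dv
Combining and collecting du, dv coefficients:
  coeff of du: -48*u^2 + 48*u*v^2 + 84*u*v - 18*v^3 - 29*v^2 - 15*v + 2
  coeff of dv: 18*u^2 - 6*u*v^2 + 18*u*v - 15*u - 32*v^3 - 51*v^2 - 14*v - 3
F^* omega = (-48*u^2 + 48*u*v^2 + 84*u*v - 18*v^3 - 29*v^2 - 15*v + 2) du + (18*u^2 - 6*u*v^2 + 18*u*v - 15*u - 32*v^3 - 51*v^2 - 14*v - 3) dv.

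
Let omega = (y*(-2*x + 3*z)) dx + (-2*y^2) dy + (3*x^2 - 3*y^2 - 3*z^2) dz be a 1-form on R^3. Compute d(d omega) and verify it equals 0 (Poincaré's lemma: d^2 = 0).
d(d omega) = 0

Step 1: d omega = sum_{i<j} (∂f_j/∂x_i - ∂f_i/∂x_j) dx_i ∧ dx_j:
  coeff of dx ∧ dy: 2*x - 3*z
  coeff of dx ∧ dz: 6*x - 3*y
  coeff of dy ∧ dz: -6*y
Step 2: Apply d again to each 2-form coefficient. The only possible 3-form in R^3 is dx ∧ dy ∧ dz, with coefficient
  ∂(coeff of dy∧dz)/∂x - ∂(coeff of dx∧dz)/∂y + ∂(coeff of dx∧dy)/∂z
  = ∂/∂x (-6*y) - ∂/∂y (6*x - 3*y) + ∂/∂z (2*x - 3*z).
Each of these terms simplifies to sums of mixed partials that cancel in pairs. The result is 0 (by equality of mixed partials for smooth functions — Schwarz / Clairaut).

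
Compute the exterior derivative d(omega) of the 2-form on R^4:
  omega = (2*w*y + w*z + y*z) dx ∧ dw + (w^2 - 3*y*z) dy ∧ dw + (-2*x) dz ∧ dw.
d(omega) = (-2*w - z) dx ∧ dy ∧ dw + (-w - y - 2) dx ∧ dz ∧ dw + (3*y) dy ∧ dz ∧ dw

For a 2-form omega = sum_{i<j} g_{ij} dx_i ∧ dx_j, the exterior derivative is
  d(omega) = sum_{i<j} d(g_{ij}) ∧ dx_i ∧ dx_j = sum_{i<j, k} (∂g_{ij}/∂x_k) dx_k ∧ dx_i ∧ dx_j.
Expand each term, using dx_k ∧ dx_i ∧ dx_j = sgn(permutation) dx_{(a)} ∧ dx_{(b)} ∧ dx_{(c)} with (a < b < c) sorted:
  d(2*w*y + w*z + y*z) includes (∂/∂y)(2*w*y + w*z + y*z) dy = (2*w + z) dy, which multiplied by dx ∧ dw gives (-2*w - z) dx ∧ dy ∧ dw
  d(2*w*y + w*z + y*z) includes (∂/∂z)(2*w*y + w*z + y*z) dz = (w + y) dz, which multiplied by dx ∧ dw gives (-w - y) dx ∧ dz ∧ dw
  d(w^2 - 3*y*z) includes (∂/∂z)(w^2 - 3*y*z) dz = (-3*y) dz, which multiplied by dy ∧ dw gives (3*y) dy ∧ dz ∧ dw
  d(-2*x) includes (∂/∂x)(-2*x) dx = (-2) dx, which multiplied by dz ∧ dw gives (-2) dx ∧ dz ∧ dw
Collecting like 3-forms: d(omega) = (-2*w - z) dx ∧ dy ∧ dw + (-w - y - 2) dx ∧ dz ∧ dw + (3*y) dy ∧ dz ∧ dw.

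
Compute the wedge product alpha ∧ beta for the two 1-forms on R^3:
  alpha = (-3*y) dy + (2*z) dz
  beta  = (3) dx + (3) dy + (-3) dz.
alpha ∧ beta = (9*y) dx ∧ dy + (9*y - 6*z) dy ∧ dz + (-6*z) dx ∧ dz

Distribute the wedge, using dx_i ∧ dx_j = -dx_j ∧ dx_i and dx_i ∧ dx_i = 0. For each pair (i, j) with i < j, the coefficient of dx_i ∧ dx_j in alpha ∧ beta is (alpha_i * beta_j - alpha_j * beta_i). Collecting: alpha ∧ beta = (9*y) dx ∧ dy + (9*y - 6*z) dy ∧ dz + (-6*z) dx ∧ dz.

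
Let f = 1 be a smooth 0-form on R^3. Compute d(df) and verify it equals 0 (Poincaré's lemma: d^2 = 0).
d(df) = 0

Step 1: df = sum_i (∂f/∂x_i) dx_i = (0) dx + (0) dy + (0) dz.
Step 2: Apply d again. Using the 1-form formula, the coefficient of dx ∧ dy in d(df) is ∂^2 f/∂x ∂y - ∂^2 f/∂y ∂x = (0) - (0) = 0 (equality of mixed partials for smooth f).
Similarly for dx ∧ dz and dy ∧ dz — all coefficients vanish. So d(df) = 0.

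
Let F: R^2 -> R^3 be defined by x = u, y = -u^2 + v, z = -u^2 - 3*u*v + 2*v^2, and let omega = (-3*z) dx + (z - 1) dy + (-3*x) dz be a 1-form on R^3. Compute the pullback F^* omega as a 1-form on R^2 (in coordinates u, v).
F^* omega = (2*u^3 + 6*u^2*v + 9*u^2 - 4*u*v^2 + 18*u*v + 2*u - 6*v^2) du + (8*u^2 - 15*u*v + 2*v^2 - 1) dv

Using F^*(f dg) = (f ∘ F) d(g ∘ F), substitute each coordinate x_i by F_i(u, v) in f_i, and replace dx_i by d F_i = (∂F_i/∂u) du + (∂F_i/∂v) dv.
  For the x component: f_1(F) = 3*u^2 + 9*u*v - 6*v^2; d F_1 = (1) du + (0) dv
  For the y component: f_2(F) = -u^2 - 3*u*v + 2*v^2 - 1; d F_2 = (-2*u) du + (1) dv
  For the z component: f_3(F) = -3*u; d F_3 = (-2*u - 3*v) du + (-3*u + 4*v) dv
Combining and collecting du, dv coefficients:
  coeff of du: 2*u^3 + 6*u^2*v + 9*u^2 - 4*u*v^2 + 18*u*v + 2*u - 6*v^2
  coeff of dv: 8*u^2 - 15*u*v + 2*v^2 - 1
F^* omega = (2*u^3 + 6*u^2*v + 9*u^2 - 4*u*v^2 + 18*u*v + 2*u - 6*v^2) du + (8*u^2 - 15*u*v + 2*v^2 - 1) dv.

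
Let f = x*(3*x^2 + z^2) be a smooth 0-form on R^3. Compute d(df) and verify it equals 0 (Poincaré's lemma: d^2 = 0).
d(df) = 0

Step 1: df = sum_i (∂f/∂x_i) dx_i = (9*x^2 + z^2) dx + (0) dy + (2*x*z) dz.
Step 2: Apply d again. Using the 1-form formula, the coefficient of dx ∧ dy in d(df) is ∂^2 f/∂x ∂y - ∂^2 f/∂y ∂x = (0) - (0) = 0 (equality of mixed partials for smooth f).
Similarly for dx ∧ dz and dy ∧ dz — all coefficients vanish. So d(df) = 0.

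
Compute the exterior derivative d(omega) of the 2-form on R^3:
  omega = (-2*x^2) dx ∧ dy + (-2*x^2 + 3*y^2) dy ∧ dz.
d(omega) = (-4*x) dx ∧ dy ∧ dz

For a 2-form omega = sum_{i<j} g_{ij} dx_i ∧ dx_j, the exterior derivative is
  d(omega) = sum_{i<j} d(g_{ij}) ∧ dx_i ∧ dx_j = sum_{i<j, k} (∂g_{ij}/∂x_k) dx_k ∧ dx_i ∧ dx_j.
Expand each term, using dx_k ∧ dx_i ∧ dx_j = sgn(permutation) dx_{(a)} ∧ dx_{(b)} ∧ dx_{(c)} with (a < b < c) sorted:
  d(-2*x^2 + 3*y^2) includes (∂/∂x)(-2*x^2 + 3*y^2) dx = (-4*x) dx, which multiplied by dy ∧ dz gives (-4*x) dx ∧ dy ∧ dz
Collecting like 3-forms: d(omega) = (-4*x) dx ∧ dy ∧ dz.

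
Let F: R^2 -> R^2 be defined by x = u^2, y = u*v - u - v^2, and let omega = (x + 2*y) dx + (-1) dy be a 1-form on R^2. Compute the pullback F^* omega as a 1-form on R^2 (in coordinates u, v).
F^* omega = (2*u^3 + 4*u^2*v - 4*u^2 - 4*u*v^2 - v + 1) du + (-u + 2*v) dv

Using F^*(f dg) = (f ∘ F) d(g ∘ F), substitute each coordinate x_i by F_i(u, v) in f_i, and replace dx_i by d F_i = (∂F_i/∂u) du + (∂F_i/∂v) dv.
  For the x component: f_1(F) = u^2 + 2*u*v - 2*u - 2*v^2; d F_1 = (2*u) du + (0) dv
  For the y component: f_2(F) = -1; d F_2 = (v - 1) du + (u - 2*v) dv
Combining and collecting du, dv coefficients:
  coeff of du: 2*u^3 + 4*u^2*v - 4*u^2 - 4*u*v^2 - v + 1
  coeff of dv: -u + 2*v
F^* omega = (2*u^3 + 4*u^2*v - 4*u^2 - 4*u*v^2 - v + 1) du + (-u + 2*v) dv.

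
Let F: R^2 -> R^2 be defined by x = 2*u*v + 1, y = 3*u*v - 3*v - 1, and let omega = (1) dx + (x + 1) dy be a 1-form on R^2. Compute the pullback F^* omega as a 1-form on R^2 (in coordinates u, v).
F^* omega = (2*v*(3*u*v + 4)) du + (6*u^2*v - 6*u*v + 8*u - 6) dv

Using F^*(f dg) = (f ∘ F) d(g ∘ F), substitute each coordinate x_i by F_i(u, v) in f_i, and replace dx_i by d F_i = (∂F_i/∂u) du + (∂F_i/∂v) dv.
  For the x component: f_1(F) = 1; d F_1 = (2*v) du + (2*u) dv
  For the y component: f_2(F) = 2*u*v + 2; d F_2 = (3*v) du + (3*u - 3) dv
Combining and collecting du, dv coefficients:
  coeff of du: 2*v*(3*u*v + 4)
  coeff of dv: 6*u^2*v - 6*u*v + 8*u - 6
F^* omega = (2*v*(3*u*v + 4)) du + (6*u^2*v - 6*u*v + 8*u - 6) dv.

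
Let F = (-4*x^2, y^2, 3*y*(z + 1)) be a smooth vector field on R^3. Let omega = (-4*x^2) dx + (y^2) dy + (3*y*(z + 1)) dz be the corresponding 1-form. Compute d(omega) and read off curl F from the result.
d(omega) = (3*z + 3) dy ∧ dz + (0) dz ∧ dx + (0) dx ∧ dy; curl F = (3*z + 3, 0, 0)

d omega = sum_{i<j} (∂f_j/∂x_i - ∂f_i/∂x_j) dx_i ∧ dx_j. Under the identification (dy ∧ dz, dz ∧ dx, dx ∧ dy) ↔ (e_x, e_y, e_z), the coefficients are exactly the components of curl F. Compute:
  ∂R/∂y - ∂Q/∂z = (3*z + 3) - (0) = 3*z + 3
  ∂P/∂z - ∂R/∂x = (0) - (0) = 0
  ∂Q/∂x - ∂P/∂y = (0) - (0) = 0.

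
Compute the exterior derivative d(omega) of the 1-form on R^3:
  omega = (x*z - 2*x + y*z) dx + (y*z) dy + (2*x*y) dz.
d(omega) = (-z) dx ∧ dy + (-x + y) dx ∧ dz + (2*x - y) dy ∧ dz

For a 1-form omega = sum_i f_i dx_i, the exterior derivative is
  d(omega) = sum_{i < j} (∂f_j/∂x_i - ∂f_i/∂x_j) dx_i ∧ dx_j.
  coefficient of dx ∧ dy: ∂f_2/∂x - ∂f_1/∂y = ∂(y*z)/∂x - ∂(x*z - 2*x + y*z)/∂y = -z
  coefficient of dx ∧ dz: ∂f_3/∂x - ∂f_1/∂z = ∂(2*x*y)/∂x - ∂(x*z - 2*x + y*z)/∂z = -x + y
  coefficient of dy ∧ dz: ∂f_3/∂y - ∂f_2/∂z = ∂(2*x*y)/∂y - ∂(y*z)/∂z = 2*x - y
Assembling: d(omega) = (-z) dx ∧ dy + (-x + y) dx ∧ dz + (2*x - y) dy ∧ dz.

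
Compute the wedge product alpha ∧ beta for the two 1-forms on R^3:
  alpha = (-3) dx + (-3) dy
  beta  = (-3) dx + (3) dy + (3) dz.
alpha ∧ beta = (-18) dx ∧ dy + (-9) dx ∧ dz + (-9) dy ∧ dz

Distribute the wedge, using dx_i ∧ dx_j = -dx_j ∧ dx_i and dx_i ∧ dx_i = 0. For each pair (i, j) with i < j, the coefficient of dx_i ∧ dx_j in alpha ∧ beta is (alpha_i * beta_j - alpha_j * beta_i). Collecting: alpha ∧ beta = (-18) dx ∧ dy + (-9) dx ∧ dz + (-9) dy ∧ dz.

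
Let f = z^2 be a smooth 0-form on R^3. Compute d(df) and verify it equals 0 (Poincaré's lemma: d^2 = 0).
d(df) = 0

Step 1: df = sum_i (∂f/∂x_i) dx_i = (0) dx + (0) dy + (2*z) dz.
Step 2: Apply d again. Using the 1-form formula, the coefficient of dx ∧ dy in d(df) is ∂^2 f/∂x ∂y - ∂^2 f/∂y ∂x = (0) - (0) = 0 (equality of mixed partials for smooth f).
Similarly for dx ∧ dz and dy ∧ dz — all coefficients vanish. So d(df) = 0.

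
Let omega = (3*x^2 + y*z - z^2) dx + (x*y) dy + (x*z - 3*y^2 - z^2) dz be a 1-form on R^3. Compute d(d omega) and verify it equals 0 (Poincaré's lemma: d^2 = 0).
d(d omega) = 0

Step 1: d omega = sum_{i<j} (∂f_j/∂x_i - ∂f_i/∂x_j) dx_i ∧ dx_j:
  coeff of dx ∧ dy: y - z
  coeff of dx ∧ dz: -y + 3*z
  coeff of dy ∧ dz: -6*y
Step 2: Apply d again to each 2-form coefficient. The only possible 3-form in R^3 is dx ∧ dy ∧ dz, with coefficient
  ∂(coeff of dy∧dz)/∂x - ∂(coeff of dx∧dz)/∂y + ∂(coeff of dx∧dy)/∂z
  = ∂/∂x (-6*y) - ∂/∂y (-y + 3*z) + ∂/∂z (y - z).
Each of these terms simplifies to sums of mixed partials that cancel in pairs. The result is 0 (by equality of mixed partials for smooth functions — Schwarz / Clairaut).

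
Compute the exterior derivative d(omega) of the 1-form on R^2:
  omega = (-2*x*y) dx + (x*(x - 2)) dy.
d(omega) = (4*x - 2) dx ∧ dy

For a 1-form omega = sum_i f_i dx_i, the exterior derivative is
  d(omega) = sum_{i < j} (∂f_j/∂x_i - ∂f_i/∂x_j) dx_i ∧ dx_j.
  coefficient of dx ∧ dy: ∂f_2/∂x - ∂f_1/∂y = ∂(x*(x - 2))/∂x - ∂(-2*x*y)/∂y = 4*x - 2
Assembling: d(omega) = (4*x - 2) dx ∧ dy.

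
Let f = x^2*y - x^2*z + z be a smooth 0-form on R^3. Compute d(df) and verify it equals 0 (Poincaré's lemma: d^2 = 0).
d(df) = 0

Step 1: df = sum_i (∂f/∂x_i) dx_i = (2*x*(y - z)) dx + (x^2) dy + (1 - x^2) dz.
Step 2: Apply d again. Using the 1-form formula, the coefficient of dx ∧ dy in d(df) is ∂^2 f/∂x ∂y - ∂^2 f/∂y ∂x = (2*x) - (2*x) = 0 (equality of mixed partials for smooth f).
Similarly for dx ∧ dz and dy ∧ dz — all coefficients vanish. So d(df) = 0.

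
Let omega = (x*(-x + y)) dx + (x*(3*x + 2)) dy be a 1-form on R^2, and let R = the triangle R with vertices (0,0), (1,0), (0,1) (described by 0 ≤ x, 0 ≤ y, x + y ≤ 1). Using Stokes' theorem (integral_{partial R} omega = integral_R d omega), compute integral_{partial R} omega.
integral_(partial R) omega = 11/6

Stokes: integral_partial_R omega = integral_R d omega with d omega = (∂Q/∂x - ∂P/∂y) dx ∧ dy.
  ∂Q/∂x = 6*x + 2
  ∂P/∂y = x
  integrand = ∂Q/∂x - ∂P/∂y = 5*x + 2.
Integrating over R: integral_0^1 integral_0^{1-x} (5*x + 2) dy dx = 11/6.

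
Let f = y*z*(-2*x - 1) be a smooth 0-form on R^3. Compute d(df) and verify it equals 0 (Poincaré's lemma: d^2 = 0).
d(df) = 0

Step 1: df = sum_i (∂f/∂x_i) dx_i = (-2*y*z) dx + (z*(-2*x - 1)) dy + (y*(-2*x - 1)) dz.
Step 2: Apply d again. Using the 1-form formula, the coefficient of dx ∧ dy in d(df) is ∂^2 f/∂x ∂y - ∂^2 f/∂y ∂x = (-2*z) - (-2*z) = 0 (equality of mixed partials for smooth f).
Similarly for dx ∧ dz and dy ∧ dz — all coefficients vanish. So d(df) = 0.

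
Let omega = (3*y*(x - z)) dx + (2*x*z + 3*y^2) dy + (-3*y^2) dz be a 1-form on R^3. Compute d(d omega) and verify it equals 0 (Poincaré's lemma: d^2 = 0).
d(d omega) = 0

Step 1: d omega = sum_{i<j} (∂f_j/∂x_i - ∂f_i/∂x_j) dx_i ∧ dx_j:
  coeff of dx ∧ dy: -3*x + 5*z
  coeff of dx ∧ dz: 3*y
  coeff of dy ∧ dz: -2*x - 6*y
Step 2: Apply d again to each 2-form coefficient. The only possible 3-form in R^3 is dx ∧ dy ∧ dz, with coefficient
  ∂(coeff of dy∧dz)/∂x - ∂(coeff of dx∧dz)/∂y + ∂(coeff of dx∧dy)/∂z
  = ∂/∂x (-2*x - 6*y) - ∂/∂y (3*y) + ∂/∂z (-3*x + 5*z).
Each of these terms simplifies to sums of mixed partials that cancel in pairs. The result is 0 (by equality of mixed partials for smooth functions — Schwarz / Clairaut).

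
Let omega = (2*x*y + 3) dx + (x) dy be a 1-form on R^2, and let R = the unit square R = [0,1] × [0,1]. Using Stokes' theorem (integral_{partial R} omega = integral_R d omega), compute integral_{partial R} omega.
integral_(partial R) omega = 0

Stokes: integral_partial_R omega = integral_R d omega with d omega = (∂Q/∂x - ∂P/∂y) dx ∧ dy.
  ∂Q/∂x = 1
  ∂P/∂y = 2*x
  integrand = ∂Q/∂x - ∂P/∂y = 1 - 2*x.
Integrating over R: integral_0^1 integral_0^1 (1 - 2*x) dx dy = 0.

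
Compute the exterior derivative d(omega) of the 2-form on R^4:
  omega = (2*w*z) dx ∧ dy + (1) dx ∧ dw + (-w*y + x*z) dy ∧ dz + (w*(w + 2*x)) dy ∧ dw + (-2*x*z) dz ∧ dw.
d(omega) = (2*w + z) dx ∧ dy ∧ dz + (2*w + 2*z) dx ∧ dy ∧ dw + (-y) dy ∧ dz ∧ dw + (-2*z) dx ∧ dz ∧ dw

For a 2-form omega = sum_{i<j} g_{ij} dx_i ∧ dx_j, the exterior derivative is
  d(omega) = sum_{i<j} d(g_{ij}) ∧ dx_i ∧ dx_j = sum_{i<j, k} (∂g_{ij}/∂x_k) dx_k ∧ dx_i ∧ dx_j.
Expand each term, using dx_k ∧ dx_i ∧ dx_j = sgn(permutation) dx_{(a)} ∧ dx_{(b)} ∧ dx_{(c)} with (a < b < c) sorted:
  d(2*w*z) includes (∂/∂z)(2*w*z) dz = (2*w) dz, which multiplied by dx ∧ dy gives (2*w) dx ∧ dy ∧ dz
  d(2*w*z) includes (∂/∂w)(2*w*z) dw = (2*z) dw, which multiplied by dx ∧ dy gives (2*z) dx ∧ dy ∧ dw
  d(-w*y + x*z) includes (∂/∂x)(-w*y + x*z) dx = (z) dx, which multiplied by dy ∧ dz gives (z) dx ∧ dy ∧ dz
  d(-w*y + x*z) includes (∂/∂w)(-w*y + x*z) dw = (-y) dw, which multiplied by dy ∧ dz gives (-y) dy ∧ dz ∧ dw
  d(w*(w + 2*x)) includes (∂/∂x)(w*(w + 2*x)) dx = (2*w) dx, which multiplied by dy ∧ dw gives (2*w) dx ∧ dy ∧ dw
  d(-2*x*z) includes (∂/∂x)(-2*x*z) dx = (-2*z) dx, which multiplied by dz ∧ dw gives (-2*z) dx ∧ dz ∧ dw
Collecting like 3-forms: d(omega) = (2*w + z) dx ∧ dy ∧ dz + (2*w + 2*z) dx ∧ dy ∧ dw + (-y) dy ∧ dz ∧ dw + (-2*z) dx ∧ dz ∧ dw.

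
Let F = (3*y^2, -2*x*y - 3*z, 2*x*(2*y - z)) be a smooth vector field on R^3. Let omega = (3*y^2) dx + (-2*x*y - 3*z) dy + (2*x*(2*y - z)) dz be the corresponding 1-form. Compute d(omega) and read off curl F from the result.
d(omega) = (4*x + 3) dy ∧ dz + (-4*y + 2*z) dz ∧ dx + (-8*y) dx ∧ dy; curl F = (4*x + 3, -4*y + 2*z, -8*y)

d omega = sum_{i<j} (∂f_j/∂x_i - ∂f_i/∂x_j) dx_i ∧ dx_j. Under the identification (dy ∧ dz, dz ∧ dx, dx ∧ dy) ↔ (e_x, e_y, e_z), the coefficients are exactly the components of curl F. Compute:
  ∂R/∂y - ∂Q/∂z = (4*x) - (-3) = 4*x + 3
  ∂P/∂z - ∂R/∂x = (0) - (4*y - 2*z) = -4*y + 2*z
  ∂Q/∂x - ∂P/∂y = (-2*y) - (6*y) = -8*y.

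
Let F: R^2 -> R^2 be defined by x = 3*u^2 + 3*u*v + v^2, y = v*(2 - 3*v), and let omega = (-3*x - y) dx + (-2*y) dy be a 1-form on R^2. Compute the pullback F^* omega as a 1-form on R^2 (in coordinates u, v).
F^* omega = (-54*u^3 - 81*u^2*v - 27*u*v^2 - 12*u*v - 6*v^2) du + (-27*u^3 - 45*u^2*v - 18*u*v^2 - 6*u*v - 36*v^3 + 32*v^2 - 8*v) dv

Using F^*(f dg) = (f ∘ F) d(g ∘ F), substitute each coordinate x_i by F_i(u, v) in f_i, and replace dx_i by d F_i = (∂F_i/∂u) du + (∂F_i/∂v) dv.
  For the x component: f_1(F) = -9*u^2 - 9*u*v - 2*v; d F_1 = (6*u + 3*v) du + (3*u + 2*v) dv
  For the y component: f_2(F) = 2*v*(3*v - 2); d F_2 = (0) du + (2 - 6*v) dv
Combining and collecting du, dv coefficients:
  coeff of du: -54*u^3 - 81*u^2*v - 27*u*v^2 - 12*u*v - 6*v^2
  coeff of dv: -27*u^3 - 45*u^2*v - 18*u*v^2 - 6*u*v - 36*v^3 + 32*v^2 - 8*v
F^* omega = (-54*u^3 - 81*u^2*v - 27*u*v^2 - 12*u*v - 6*v^2) du + (-27*u^3 - 45*u^2*v - 18*u*v^2 - 6*u*v - 36*v^3 + 32*v^2 - 8*v) dv.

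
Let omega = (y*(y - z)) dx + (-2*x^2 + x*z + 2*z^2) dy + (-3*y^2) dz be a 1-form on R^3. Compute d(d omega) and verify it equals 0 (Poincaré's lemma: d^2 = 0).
d(d omega) = 0

Step 1: d omega = sum_{i<j} (∂f_j/∂x_i - ∂f_i/∂x_j) dx_i ∧ dx_j:
  coeff of dx ∧ dy: -4*x - 2*y + 2*z
  coeff of dx ∧ dz: y
  coeff of dy ∧ dz: -x - 6*y - 4*z
Step 2: Apply d again to each 2-form coefficient. The only possible 3-form in R^3 is dx ∧ dy ∧ dz, with coefficient
  ∂(coeff of dy∧dz)/∂x - ∂(coeff of dx∧dz)/∂y + ∂(coeff of dx∧dy)/∂z
  = ∂/∂x (-x - 6*y - 4*z) - ∂/∂y (y) + ∂/∂z (-4*x - 2*y + 2*z).
Each of these terms simplifies to sums of mixed partials that cancel in pairs. The result is 0 (by equality of mixed partials for smooth functions — Schwarz / Clairaut).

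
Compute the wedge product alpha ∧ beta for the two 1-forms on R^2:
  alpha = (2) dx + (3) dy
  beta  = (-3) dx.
alpha ∧ beta = (9) dx ∧ dy

Distribute the wedge, using dx_i ∧ dx_j = -dx_j ∧ dx_i and dx_i ∧ dx_i = 0. For each pair (i, j) with i < j, the coefficient of dx_i ∧ dx_j in alpha ∧ beta is (alpha_i * beta_j - alpha_j * beta_i). Collecting: alpha ∧ beta = (9) dx ∧ dy.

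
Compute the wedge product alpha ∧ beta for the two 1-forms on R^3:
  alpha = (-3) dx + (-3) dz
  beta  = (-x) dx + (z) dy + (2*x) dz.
alpha ∧ beta = (-3*z) dx ∧ dy + (-9*x) dx ∧ dz + (3*z) dy ∧ dz

Distribute the wedge, using dx_i ∧ dx_j = -dx_j ∧ dx_i and dx_i ∧ dx_i = 0. For each pair (i, j) with i < j, the coefficient of dx_i ∧ dx_j in alpha ∧ beta is (alpha_i * beta_j - alpha_j * beta_i). Collecting: alpha ∧ beta = (-3*z) dx ∧ dy + (-9*x) dx ∧ dz + (3*z) dy ∧ dz.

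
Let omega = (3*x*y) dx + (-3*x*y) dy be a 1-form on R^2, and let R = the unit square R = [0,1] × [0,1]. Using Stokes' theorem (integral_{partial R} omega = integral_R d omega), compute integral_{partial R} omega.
integral_(partial R) omega = -3

Stokes: integral_partial_R omega = integral_R d omega with d omega = (∂Q/∂x - ∂P/∂y) dx ∧ dy.
  ∂Q/∂x = -3*y
  ∂P/∂y = 3*x
  integrand = ∂Q/∂x - ∂P/∂y = -3*x - 3*y.
Integrating over R: integral_0^1 integral_0^1 (-3*x - 3*y) dx dy = -3.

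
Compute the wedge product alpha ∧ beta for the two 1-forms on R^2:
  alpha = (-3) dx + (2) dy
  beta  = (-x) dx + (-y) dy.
alpha ∧ beta = (2*x + 3*y) dx ∧ dy

Distribute the wedge, using dx_i ∧ dx_j = -dx_j ∧ dx_i and dx_i ∧ dx_i = 0. For each pair (i, j) with i < j, the coefficient of dx_i ∧ dx_j in alpha ∧ beta is (alpha_i * beta_j - alpha_j * beta_i). Collecting: alpha ∧ beta = (2*x + 3*y) dx ∧ dy.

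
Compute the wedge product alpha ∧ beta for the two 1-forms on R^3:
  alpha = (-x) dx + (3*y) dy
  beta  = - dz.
alpha ∧ beta = (x) dx ∧ dz + (-3*y) dy ∧ dz

Distribute the wedge, using dx_i ∧ dx_j = -dx_j ∧ dx_i and dx_i ∧ dx_i = 0. For each pair (i, j) with i < j, the coefficient of dx_i ∧ dx_j in alpha ∧ beta is (alpha_i * beta_j - alpha_j * beta_i). Collecting: alpha ∧ beta = (x) dx ∧ dz + (-3*y) dy ∧ dz.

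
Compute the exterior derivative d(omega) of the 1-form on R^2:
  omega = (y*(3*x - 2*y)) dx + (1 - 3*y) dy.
d(omega) = (-3*x + 4*y) dx ∧ dy

For a 1-form omega = sum_i f_i dx_i, the exterior derivative is
  d(omega) = sum_{i < j} (∂f_j/∂x_i - ∂f_i/∂x_j) dx_i ∧ dx_j.
  coefficient of dx ∧ dy: ∂f_2/∂x - ∂f_1/∂y = ∂(1 - 3*y)/∂x - ∂(y*(3*x - 2*y))/∂y = -3*x + 4*y
Assembling: d(omega) = (-3*x + 4*y) dx ∧ dy.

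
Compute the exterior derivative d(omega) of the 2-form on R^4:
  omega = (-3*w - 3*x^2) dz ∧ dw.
d(omega) = (-6*x) dx ∧ dz ∧ dw

For a 2-form omega = sum_{i<j} g_{ij} dx_i ∧ dx_j, the exterior derivative is
  d(omega) = sum_{i<j} d(g_{ij}) ∧ dx_i ∧ dx_j = sum_{i<j, k} (∂g_{ij}/∂x_k) dx_k ∧ dx_i ∧ dx_j.
Expand each term, using dx_k ∧ dx_i ∧ dx_j = sgn(permutation) dx_{(a)} ∧ dx_{(b)} ∧ dx_{(c)} with (a < b < c) sorted:
  d(-3*w - 3*x^2) includes (∂/∂x)(-3*w - 3*x^2) dx = (-6*x) dx, which multiplied by dz ∧ dw gives (-6*x) dx ∧ dz ∧ dw
Collecting like 3-forms: d(omega) = (-6*x) dx ∧ dz ∧ dw.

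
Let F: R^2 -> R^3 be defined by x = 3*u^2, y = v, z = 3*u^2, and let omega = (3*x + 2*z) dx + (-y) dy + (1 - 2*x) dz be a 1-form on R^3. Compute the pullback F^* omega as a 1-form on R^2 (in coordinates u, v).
F^* omega = (54*u^3 + 6*u) du + (-v) dv

Using F^*(f dg) = (f ∘ F) d(g ∘ F), substitute each coordinate x_i by F_i(u, v) in f_i, and replace dx_i by d F_i = (∂F_i/∂u) du + (∂F_i/∂v) dv.
  For the x component: f_1(F) = 15*u^2; d F_1 = (6*u) du + (0) dv
  For the y component: f_2(F) = -v; d F_2 = (0) du + (1) dv
  For the z component: f_3(F) = 1 - 6*u^2; d F_3 = (6*u) du + (0) dv
Combining and collecting du, dv coefficients:
  coeff of du: 54*u^3 + 6*u
  coeff of dv: -v
F^* omega = (54*u^3 + 6*u) du + (-v) dv.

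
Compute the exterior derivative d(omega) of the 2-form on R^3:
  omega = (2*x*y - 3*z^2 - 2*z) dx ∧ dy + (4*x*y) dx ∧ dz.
d(omega) = (-4*x - 6*z - 2) dx ∧ dy ∧ dz

For a 2-form omega = sum_{i<j} g_{ij} dx_i ∧ dx_j, the exterior derivative is
  d(omega) = sum_{i<j} d(g_{ij}) ∧ dx_i ∧ dx_j = sum_{i<j, k} (∂g_{ij}/∂x_k) dx_k ∧ dx_i ∧ dx_j.
Expand each term, using dx_k ∧ dx_i ∧ dx_j = sgn(permutation) dx_{(a)} ∧ dx_{(b)} ∧ dx_{(c)} with (a < b < c) sorted:
  d(2*x*y - 3*z^2 - 2*z) includes (∂/∂z)(2*x*y - 3*z^2 - 2*z) dz = (-6*z - 2) dz, which multiplied by dx ∧ dy gives (-6*z - 2) dx ∧ dy ∧ dz
  d(4*x*y) includes (∂/∂y)(4*x*y) dy = (4*x) dy, which multiplied by dx ∧ dz gives (-4*x) dx ∧ dy ∧ dz
Collecting like 3-forms: d(omega) = (-4*x - 6*z - 2) dx ∧ dy ∧ dz.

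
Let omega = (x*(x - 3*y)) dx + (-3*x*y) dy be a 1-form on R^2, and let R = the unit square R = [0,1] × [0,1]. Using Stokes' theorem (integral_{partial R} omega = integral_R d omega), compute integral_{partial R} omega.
integral_(partial R) omega = 0

Stokes: integral_partial_R omega = integral_R d omega with d omega = (∂Q/∂x - ∂P/∂y) dx ∧ dy.
  ∂Q/∂x = -3*y
  ∂P/∂y = -3*x
  integrand = ∂Q/∂x - ∂P/∂y = 3*x - 3*y.
Integrating over R: integral_0^1 integral_0^1 (3*x - 3*y) dx dy = 0.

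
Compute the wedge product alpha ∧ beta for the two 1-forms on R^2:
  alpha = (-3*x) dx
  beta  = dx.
alpha ∧ beta = 0

Distribute the wedge, using dx_i ∧ dx_j = -dx_j ∧ dx_i and dx_i ∧ dx_i = 0. For each pair (i, j) with i < j, the coefficient of dx_i ∧ dx_j in alpha ∧ beta is (alpha_i * beta_j - alpha_j * beta_i). Collecting: alpha ∧ beta = 0.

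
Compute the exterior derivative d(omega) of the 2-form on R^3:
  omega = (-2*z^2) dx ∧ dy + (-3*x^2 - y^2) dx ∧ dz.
d(omega) = (2*y - 4*z) dx ∧ dy ∧ dz

For a 2-form omega = sum_{i<j} g_{ij} dx_i ∧ dx_j, the exterior derivative is
  d(omega) = sum_{i<j} d(g_{ij}) ∧ dx_i ∧ dx_j = sum_{i<j, k} (∂g_{ij}/∂x_k) dx_k ∧ dx_i ∧ dx_j.
Expand each term, using dx_k ∧ dx_i ∧ dx_j = sgn(permutation) dx_{(a)} ∧ dx_{(b)} ∧ dx_{(c)} with (a < b < c) sorted:
  d(-2*z^2) includes (∂/∂z)(-2*z^2) dz = (-4*z) dz, which multiplied by dx ∧ dy gives (-4*z) dx ∧ dy ∧ dz
  d(-3*x^2 - y^2) includes (∂/∂y)(-3*x^2 - y^2) dy = (-2*y) dy, which multiplied by dx ∧ dz gives (2*y) dx ∧ dy ∧ dz
Collecting like 3-forms: d(omega) = (2*y - 4*z) dx ∧ dy ∧ dz.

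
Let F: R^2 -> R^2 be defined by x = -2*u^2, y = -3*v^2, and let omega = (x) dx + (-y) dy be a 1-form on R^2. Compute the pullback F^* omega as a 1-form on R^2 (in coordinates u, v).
F^* omega = (8*u^3) du + (-18*v^3) dv

Using F^*(f dg) = (f ∘ F) d(g ∘ F), substitute each coordinate x_i by F_i(u, v) in f_i, and replace dx_i by d F_i = (∂F_i/∂u) du + (∂F_i/∂v) dv.
  For the x component: f_1(F) = -2*u^2; d F_1 = (-4*u) du + (0) dv
  For the y component: f_2(F) = 3*v^2; d F_2 = (0) du + (-6*v) dv
Combining and collecting du, dv coefficients:
  coeff of du: 8*u^3
  coeff of dv: -18*v^3
F^* omega = (8*u^3) du + (-18*v^3) dv.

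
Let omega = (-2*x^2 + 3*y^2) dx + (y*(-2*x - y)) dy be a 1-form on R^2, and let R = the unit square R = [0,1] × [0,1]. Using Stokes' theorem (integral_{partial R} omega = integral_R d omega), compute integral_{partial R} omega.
integral_(partial R) omega = -4

Stokes: integral_partial_R omega = integral_R d omega with d omega = (∂Q/∂x - ∂P/∂y) dx ∧ dy.
  ∂Q/∂x = -2*y
  ∂P/∂y = 6*y
  integrand = ∂Q/∂x - ∂P/∂y = -8*y.
Integrating over R: integral_0^1 integral_0^1 (-8*y) dx dy = -4.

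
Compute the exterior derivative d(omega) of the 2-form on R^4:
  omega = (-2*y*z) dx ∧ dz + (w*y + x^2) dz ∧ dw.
d(omega) = (2*z) dx ∧ dy ∧ dz + (2*x) dx ∧ dz ∧ dw + (w) dy ∧ dz ∧ dw

For a 2-form omega = sum_{i<j} g_{ij} dx_i ∧ dx_j, the exterior derivative is
  d(omega) = sum_{i<j} d(g_{ij}) ∧ dx_i ∧ dx_j = sum_{i<j, k} (∂g_{ij}/∂x_k) dx_k ∧ dx_i ∧ dx_j.
Expand each term, using dx_k ∧ dx_i ∧ dx_j = sgn(permutation) dx_{(a)} ∧ dx_{(b)} ∧ dx_{(c)} with (a < b < c) sorted:
  d(-2*y*z) includes (∂/∂y)(-2*y*z) dy = (-2*z) dy, which multiplied by dx ∧ dz gives (2*z) dx ∧ dy ∧ dz
  d(w*y + x^2) includes (∂/∂x)(w*y + x^2) dx = (2*x) dx, which multiplied by dz ∧ dw gives (2*x) dx ∧ dz ∧ dw
  d(w*y + x^2) includes (∂/∂y)(w*y + x^2) dy = (w) dy, which multiplied by dz ∧ dw gives (w) dy ∧ dz ∧ dw
Collecting like 3-forms: d(omega) = (2*z) dx ∧ dy ∧ dz + (2*x) dx ∧ dz ∧ dw + (w) dy ∧ dz ∧ dw.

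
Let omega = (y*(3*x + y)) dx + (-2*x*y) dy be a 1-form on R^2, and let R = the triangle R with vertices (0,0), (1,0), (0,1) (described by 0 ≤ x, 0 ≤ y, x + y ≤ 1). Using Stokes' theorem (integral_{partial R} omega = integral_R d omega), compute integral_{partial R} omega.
integral_(partial R) omega = -7/6

Stokes: integral_partial_R omega = integral_R d omega with d omega = (∂Q/∂x - ∂P/∂y) dx ∧ dy.
  ∂Q/∂x = -2*y
  ∂P/∂y = 3*x + 2*y
  integrand = ∂Q/∂x - ∂P/∂y = -3*x - 4*y.
Integrating over R: integral_0^1 integral_0^{1-x} (-3*x - 4*y) dy dx = -7/6.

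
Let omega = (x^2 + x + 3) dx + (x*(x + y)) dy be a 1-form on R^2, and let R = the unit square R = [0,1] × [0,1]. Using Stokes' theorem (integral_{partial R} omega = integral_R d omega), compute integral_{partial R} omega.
integral_(partial R) omega = 3/2

Stokes: integral_partial_R omega = integral_R d omega with d omega = (∂Q/∂x - ∂P/∂y) dx ∧ dy.
  ∂Q/∂x = 2*x + y
  ∂P/∂y = 0
  integrand = ∂Q/∂x - ∂P/∂y = 2*x + y.
Integrating over R: integral_0^1 integral_0^1 (2*x + y) dx dy = 3/2.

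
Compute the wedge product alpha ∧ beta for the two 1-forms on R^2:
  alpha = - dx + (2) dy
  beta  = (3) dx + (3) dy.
alpha ∧ beta = (-9) dx ∧ dy

Distribute the wedge, using dx_i ∧ dx_j = -dx_j ∧ dx_i and dx_i ∧ dx_i = 0. For each pair (i, j) with i < j, the coefficient of dx_i ∧ dx_j in alpha ∧ beta is (alpha_i * beta_j - alpha_j * beta_i). Collecting: alpha ∧ beta = (-9) dx ∧ dy.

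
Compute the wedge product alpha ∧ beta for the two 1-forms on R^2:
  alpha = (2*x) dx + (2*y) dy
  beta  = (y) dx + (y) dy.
alpha ∧ beta = (2*y*(x - y)) dx ∧ dy

Distribute the wedge, using dx_i ∧ dx_j = -dx_j ∧ dx_i and dx_i ∧ dx_i = 0. For each pair (i, j) with i < j, the coefficient of dx_i ∧ dx_j in alpha ∧ beta is (alpha_i * beta_j - alpha_j * beta_i). Collecting: alpha ∧ beta = (2*y*(x - y)) dx ∧ dy.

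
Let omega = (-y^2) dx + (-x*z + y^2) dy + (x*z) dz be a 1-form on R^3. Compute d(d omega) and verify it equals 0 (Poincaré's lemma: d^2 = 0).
d(d omega) = 0

Step 1: d omega = sum_{i<j} (∂f_j/∂x_i - ∂f_i/∂x_j) dx_i ∧ dx_j:
  coeff of dx ∧ dy: 2*y - z
  coeff of dx ∧ dz: z
  coeff of dy ∧ dz: x
Step 2: Apply d again to each 2-form coefficient. The only possible 3-form in R^3 is dx ∧ dy ∧ dz, with coefficient
  ∂(coeff of dy∧dz)/∂x - ∂(coeff of dx∧dz)/∂y + ∂(coeff of dx∧dy)/∂z
  = ∂/∂x (x) - ∂/∂y (z) + ∂/∂z (2*y - z).
Each of these terms simplifies to sums of mixed partials that cancel in pairs. The result is 0 (by equality of mixed partials for smooth functions — Schwarz / Clairaut).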